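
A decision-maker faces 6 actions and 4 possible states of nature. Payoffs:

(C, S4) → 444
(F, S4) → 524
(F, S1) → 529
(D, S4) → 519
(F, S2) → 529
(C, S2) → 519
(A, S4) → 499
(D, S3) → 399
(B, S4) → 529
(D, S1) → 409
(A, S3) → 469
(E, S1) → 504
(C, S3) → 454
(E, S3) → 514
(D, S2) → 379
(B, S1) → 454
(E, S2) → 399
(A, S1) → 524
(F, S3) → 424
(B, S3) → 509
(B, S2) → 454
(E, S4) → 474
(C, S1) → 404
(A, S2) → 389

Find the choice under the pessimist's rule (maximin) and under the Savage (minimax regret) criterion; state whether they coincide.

Row minima: A=389, B=454, C=404, D=379, E=399, F=424
Best worst-case = 454 → B.
Column bests: S1=529, S2=529, S3=514, S4=529.
A regrets: 5, 140, 45, 30 → max 140
B regrets: 75, 75, 5, 0 → max 75
C regrets: 125, 10, 60, 85 → max 125
D regrets: 120, 150, 115, 10 → max 150
E regrets: 25, 130, 0, 55 → max 130
F regrets: 0, 0, 90, 5 → max 90
Smallest max regret = 75 → B.

maximin → B; minimax regret → B (agree)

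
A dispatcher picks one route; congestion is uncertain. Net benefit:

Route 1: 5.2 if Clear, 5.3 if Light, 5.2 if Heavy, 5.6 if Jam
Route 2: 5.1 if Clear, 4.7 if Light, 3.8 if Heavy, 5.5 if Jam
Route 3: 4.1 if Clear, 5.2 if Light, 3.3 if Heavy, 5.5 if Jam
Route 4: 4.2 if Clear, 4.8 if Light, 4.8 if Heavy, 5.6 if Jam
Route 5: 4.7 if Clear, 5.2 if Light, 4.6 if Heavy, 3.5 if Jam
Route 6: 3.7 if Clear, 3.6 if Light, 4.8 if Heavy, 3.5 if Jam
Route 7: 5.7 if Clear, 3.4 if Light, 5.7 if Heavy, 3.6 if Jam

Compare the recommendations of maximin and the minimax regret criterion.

maximin → Route 1; minimax regret → Route 1 (agree)

Row minima: Route 1=5.2, Route 2=3.8, Route 3=3.3, Route 4=4.2, Route 5=3.5, Route 6=3.5, Route 7=3.4
Best worst-case = 5.2 → Route 1.
Column bests: Clear=5.7, Light=5.3, Heavy=5.7, Jam=5.6.
Route 1 regrets: 0.5, 0.0, 0.5, 0.0 → max 0.5
Route 2 regrets: 0.6, 0.6, 1.9, 0.1 → max 1.9
Route 3 regrets: 1.6, 0.1, 2.4, 0.1 → max 2.4
Route 4 regrets: 1.5, 0.5, 0.9, 0.0 → max 1.5
Route 5 regrets: 1.0, 0.1, 1.1, 2.1 → max 2.1
Route 6 regrets: 2.0, 1.7, 0.9, 2.1 → max 2.1
Route 7 regrets: 0.0, 1.9, 0.0, 2.0 → max 2.0
Smallest max regret = 0.5 → Route 1.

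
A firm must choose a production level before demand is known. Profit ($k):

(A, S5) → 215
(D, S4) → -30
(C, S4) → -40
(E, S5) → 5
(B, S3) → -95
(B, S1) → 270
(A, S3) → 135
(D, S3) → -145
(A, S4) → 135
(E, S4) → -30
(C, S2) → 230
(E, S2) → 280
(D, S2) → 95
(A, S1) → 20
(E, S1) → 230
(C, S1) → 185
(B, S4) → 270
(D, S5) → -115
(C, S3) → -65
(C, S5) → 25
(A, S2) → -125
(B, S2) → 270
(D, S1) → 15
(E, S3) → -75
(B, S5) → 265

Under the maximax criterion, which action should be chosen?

Row maxima: A=215, B=270, C=230, D=95, E=280
Best best-case = 280 → E.

E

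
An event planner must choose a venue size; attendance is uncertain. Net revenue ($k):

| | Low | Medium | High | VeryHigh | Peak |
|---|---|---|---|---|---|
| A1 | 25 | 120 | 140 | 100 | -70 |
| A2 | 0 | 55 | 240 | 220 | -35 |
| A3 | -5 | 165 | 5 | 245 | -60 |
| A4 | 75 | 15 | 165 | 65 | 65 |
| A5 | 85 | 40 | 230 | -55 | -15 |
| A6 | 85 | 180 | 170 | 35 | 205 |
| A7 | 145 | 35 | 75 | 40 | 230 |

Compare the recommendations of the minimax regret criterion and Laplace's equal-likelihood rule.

minimax regret → A4; laplace → A6 (disagree)

Column bests: Low=145, Medium=180, High=240, VeryHigh=245, Peak=230.
A1 regrets: 120, 60, 100, 145, 300 → max 300
A2 regrets: 145, 125, 0, 25, 265 → max 265
A3 regrets: 150, 15, 235, 0, 290 → max 290
A4 regrets: 70, 165, 75, 180, 165 → max 180
A5 regrets: 60, 140, 10, 300, 245 → max 300
A6 regrets: 60, 0, 70, 210, 25 → max 210
A7 regrets: 0, 145, 165, 205, 0 → max 205
Smallest max regret = 180 → A4.
Row averages: A1=63, A2=96, A3=70, A4=77, A5=57, A6=135, A7=105
Highest average = 135 → A6.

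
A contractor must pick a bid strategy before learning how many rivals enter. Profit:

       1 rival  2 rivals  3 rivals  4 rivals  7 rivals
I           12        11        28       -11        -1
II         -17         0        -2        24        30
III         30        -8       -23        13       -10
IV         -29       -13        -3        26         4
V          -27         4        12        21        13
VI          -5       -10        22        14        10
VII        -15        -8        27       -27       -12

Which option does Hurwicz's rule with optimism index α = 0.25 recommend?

I

I: 0.25·28 + 0.75·(-11) = -1.25
II: 0.25·30 + 0.75·(-17) = -5.25
III: 0.25·30 + 0.75·(-23) = -9.75
IV: 0.25·26 + 0.75·(-29) = -15.25
V: 0.25·21 + 0.75·(-27) = -15
VI: 0.25·22 + 0.75·(-10) = -2
VII: 0.25·27 + 0.75·(-27) = -13.5
Highest Hurwicz score = -1.25 → I.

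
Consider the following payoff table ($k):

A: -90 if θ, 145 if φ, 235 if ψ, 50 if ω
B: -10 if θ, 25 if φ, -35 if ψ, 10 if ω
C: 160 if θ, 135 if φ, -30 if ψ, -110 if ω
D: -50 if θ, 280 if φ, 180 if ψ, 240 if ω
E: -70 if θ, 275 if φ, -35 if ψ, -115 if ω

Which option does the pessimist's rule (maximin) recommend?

Row minima: A=-90, B=-35, C=-110, D=-50, E=-115
Best worst-case = -35 → B.

B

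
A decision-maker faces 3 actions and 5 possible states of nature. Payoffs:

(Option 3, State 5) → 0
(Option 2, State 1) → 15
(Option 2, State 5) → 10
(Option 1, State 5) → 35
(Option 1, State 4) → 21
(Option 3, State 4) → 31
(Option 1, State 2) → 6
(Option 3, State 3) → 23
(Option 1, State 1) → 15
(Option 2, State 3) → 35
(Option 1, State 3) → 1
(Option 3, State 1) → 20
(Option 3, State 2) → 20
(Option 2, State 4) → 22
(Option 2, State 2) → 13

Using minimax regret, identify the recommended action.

Column bests: State 1=20, State 2=20, State 3=35, State 4=31, State 5=35.
Option 1 regrets: 5, 14, 34, 10, 0 → max 34
Option 2 regrets: 5, 7, 0, 9, 25 → max 25
Option 3 regrets: 0, 0, 12, 0, 35 → max 35
Smallest max regret = 25 → Option 2.

Option 2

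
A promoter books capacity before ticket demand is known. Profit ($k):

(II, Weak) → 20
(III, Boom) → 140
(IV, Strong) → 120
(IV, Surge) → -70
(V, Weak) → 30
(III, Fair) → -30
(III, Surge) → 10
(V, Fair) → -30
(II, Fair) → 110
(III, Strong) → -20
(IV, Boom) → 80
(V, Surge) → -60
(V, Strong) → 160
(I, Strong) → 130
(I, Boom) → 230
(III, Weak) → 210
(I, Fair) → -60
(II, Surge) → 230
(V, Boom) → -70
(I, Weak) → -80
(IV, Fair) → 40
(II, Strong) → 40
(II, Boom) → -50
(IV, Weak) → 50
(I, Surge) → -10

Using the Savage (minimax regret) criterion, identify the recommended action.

Column bests: Weak=210, Fair=110, Strong=160, Boom=230, Surge=230.
I regrets: 290, 170, 30, 0, 240 → max 290
II regrets: 190, 0, 120, 280, 0 → max 280
III regrets: 0, 140, 180, 90, 220 → max 220
IV regrets: 160, 70, 40, 150, 300 → max 300
V regrets: 180, 140, 0, 300, 290 → max 300
Smallest max regret = 220 → III.

III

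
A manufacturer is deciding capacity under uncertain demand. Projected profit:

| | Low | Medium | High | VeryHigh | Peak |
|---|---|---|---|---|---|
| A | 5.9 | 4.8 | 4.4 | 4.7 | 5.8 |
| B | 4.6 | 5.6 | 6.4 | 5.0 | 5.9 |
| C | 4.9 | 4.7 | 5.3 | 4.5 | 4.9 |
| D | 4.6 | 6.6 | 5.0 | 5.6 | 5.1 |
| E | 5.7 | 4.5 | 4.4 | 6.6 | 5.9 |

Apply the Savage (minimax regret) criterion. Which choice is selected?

D

Column bests: Low=5.9, Medium=6.6, High=6.4, VeryHigh=6.6, Peak=5.9.
A regrets: 0.0, 1.8, 2.0, 1.9, 0.1 → max 2.0
B regrets: 1.3, 1.0, 0.0, 1.6, 0.0 → max 1.6
C regrets: 1.0, 1.9, 1.1, 2.1, 1.0 → max 2.1
D regrets: 1.3, 0.0, 1.4, 1.0, 0.8 → max 1.4
E regrets: 0.2, 2.1, 2.0, 0.0, 0.0 → max 2.1
Smallest max regret = 1.4 → D.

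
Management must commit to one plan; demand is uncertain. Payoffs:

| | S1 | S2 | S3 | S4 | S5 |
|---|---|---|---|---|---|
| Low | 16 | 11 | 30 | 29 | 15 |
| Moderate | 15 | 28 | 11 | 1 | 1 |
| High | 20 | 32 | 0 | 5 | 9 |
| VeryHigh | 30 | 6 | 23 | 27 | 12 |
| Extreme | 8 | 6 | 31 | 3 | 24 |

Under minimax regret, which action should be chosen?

Low

Column bests: S1=30, S2=32, S3=31, S4=29, S5=24.
Low regrets: 14, 21, 1, 0, 9 → max 21
Moderate regrets: 15, 4, 20, 28, 23 → max 28
High regrets: 10, 0, 31, 24, 15 → max 31
VeryHigh regrets: 0, 26, 8, 2, 12 → max 26
Extreme regrets: 22, 26, 0, 26, 0 → max 26
Smallest max regret = 21 → Low.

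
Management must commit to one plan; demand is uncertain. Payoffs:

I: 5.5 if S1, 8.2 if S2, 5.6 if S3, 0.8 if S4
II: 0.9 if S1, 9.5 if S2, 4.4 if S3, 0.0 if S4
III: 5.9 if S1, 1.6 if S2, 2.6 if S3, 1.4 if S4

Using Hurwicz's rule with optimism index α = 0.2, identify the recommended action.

III

I: 0.2·8.2 + 0.8·0.8 = 2.28
II: 0.2·9.5 + 0.8·0.0 = 1.9
III: 0.2·5.9 + 0.8·1.4 = 2.3
Highest Hurwicz score = 2.3 → III.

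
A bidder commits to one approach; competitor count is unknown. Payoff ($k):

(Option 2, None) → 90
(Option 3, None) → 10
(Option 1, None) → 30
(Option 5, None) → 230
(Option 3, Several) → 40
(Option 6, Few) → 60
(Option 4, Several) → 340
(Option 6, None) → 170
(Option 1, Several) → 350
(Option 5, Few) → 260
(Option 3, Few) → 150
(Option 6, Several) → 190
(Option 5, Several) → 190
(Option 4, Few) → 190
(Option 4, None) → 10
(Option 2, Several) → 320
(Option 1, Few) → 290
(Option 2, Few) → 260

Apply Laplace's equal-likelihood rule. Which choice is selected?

Row averages: Option 1=670/3, Option 2=670/3, Option 3=200/3, Option 4=180, Option 5=680/3, Option 6=140
Highest average = 680/3 → Option 5.

Option 5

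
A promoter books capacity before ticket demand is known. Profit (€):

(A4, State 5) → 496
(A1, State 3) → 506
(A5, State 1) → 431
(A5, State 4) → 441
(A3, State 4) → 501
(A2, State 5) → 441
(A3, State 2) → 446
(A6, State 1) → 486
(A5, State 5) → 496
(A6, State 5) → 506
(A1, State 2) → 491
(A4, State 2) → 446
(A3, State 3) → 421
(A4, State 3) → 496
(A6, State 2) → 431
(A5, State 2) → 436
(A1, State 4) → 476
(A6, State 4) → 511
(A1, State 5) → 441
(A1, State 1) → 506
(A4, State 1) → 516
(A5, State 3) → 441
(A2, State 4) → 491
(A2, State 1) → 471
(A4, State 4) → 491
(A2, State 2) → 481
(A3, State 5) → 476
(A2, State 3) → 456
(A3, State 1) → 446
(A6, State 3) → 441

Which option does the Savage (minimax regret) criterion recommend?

Column bests: State 1=516, State 2=491, State 3=506, State 4=511, State 5=506.
A1 regrets: 10, 0, 0, 35, 65 → max 65
A2 regrets: 45, 10, 50, 20, 65 → max 65
A3 regrets: 70, 45, 85, 10, 30 → max 85
A4 regrets: 0, 45, 10, 20, 10 → max 45
A5 regrets: 85, 55, 65, 70, 10 → max 85
A6 regrets: 30, 60, 65, 0, 0 → max 65
Smallest max regret = 45 → A4.

A4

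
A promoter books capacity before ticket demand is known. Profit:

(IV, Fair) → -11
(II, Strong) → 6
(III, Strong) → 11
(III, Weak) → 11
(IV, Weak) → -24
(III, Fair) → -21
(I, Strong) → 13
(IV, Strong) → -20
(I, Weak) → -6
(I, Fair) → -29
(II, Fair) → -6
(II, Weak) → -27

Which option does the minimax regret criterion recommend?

III

Column bests: Weak=11, Fair=-6, Strong=13.
I regrets: 17, 23, 0 → max 23
II regrets: 38, 0, 7 → max 38
III regrets: 0, 15, 2 → max 15
IV regrets: 35, 5, 33 → max 35
Smallest max regret = 15 → III.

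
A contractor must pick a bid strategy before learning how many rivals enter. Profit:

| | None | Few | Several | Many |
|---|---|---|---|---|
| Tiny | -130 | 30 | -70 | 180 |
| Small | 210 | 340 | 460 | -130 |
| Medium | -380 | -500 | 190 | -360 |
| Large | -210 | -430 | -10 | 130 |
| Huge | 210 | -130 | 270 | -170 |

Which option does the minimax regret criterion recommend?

Small

Column bests: None=210, Few=340, Several=460, Many=180.
Tiny regrets: 340, 310, 530, 0 → max 530
Small regrets: 0, 0, 0, 310 → max 310
Medium regrets: 590, 840, 270, 540 → max 840
Large regrets: 420, 770, 470, 50 → max 770
Huge regrets: 0, 470, 190, 350 → max 470
Smallest max regret = 310 → Small.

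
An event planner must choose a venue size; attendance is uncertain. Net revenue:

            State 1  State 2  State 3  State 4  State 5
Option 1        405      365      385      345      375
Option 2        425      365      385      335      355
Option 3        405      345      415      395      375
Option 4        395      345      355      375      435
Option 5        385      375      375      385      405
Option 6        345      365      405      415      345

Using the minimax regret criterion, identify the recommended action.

Column bests: State 1=425, State 2=375, State 3=415, State 4=415, State 5=435.
Option 1 regrets: 20, 10, 30, 70, 60 → max 70
Option 2 regrets: 0, 10, 30, 80, 80 → max 80
Option 3 regrets: 20, 30, 0, 20, 60 → max 60
Option 4 regrets: 30, 30, 60, 40, 0 → max 60
Option 5 regrets: 40, 0, 40, 30, 30 → max 40
Option 6 regrets: 80, 10, 10, 0, 90 → max 90
Smallest max regret = 40 → Option 5.

Option 5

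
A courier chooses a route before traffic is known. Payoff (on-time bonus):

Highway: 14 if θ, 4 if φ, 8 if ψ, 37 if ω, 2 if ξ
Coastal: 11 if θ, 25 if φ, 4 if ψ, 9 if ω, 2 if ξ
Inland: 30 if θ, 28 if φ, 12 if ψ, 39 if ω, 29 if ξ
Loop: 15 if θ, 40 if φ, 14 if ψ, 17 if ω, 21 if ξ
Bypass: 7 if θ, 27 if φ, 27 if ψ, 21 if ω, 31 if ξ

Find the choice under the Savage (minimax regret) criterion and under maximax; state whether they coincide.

Column bests: θ=30, φ=40, ψ=27, ω=39, ξ=31.
Highway regrets: 16, 36, 19, 2, 29 → max 36
Coastal regrets: 19, 15, 23, 30, 29 → max 30
Inland regrets: 0, 12, 15, 0, 2 → max 15
Loop regrets: 15, 0, 13, 22, 10 → max 22
Bypass regrets: 23, 13, 0, 18, 0 → max 23
Smallest max regret = 15 → Inland.
Row maxima: Highway=37, Coastal=25, Inland=39, Loop=40, Bypass=31
Best best-case = 40 → Loop.

minimax regret → Inland; maximax → Loop (disagree)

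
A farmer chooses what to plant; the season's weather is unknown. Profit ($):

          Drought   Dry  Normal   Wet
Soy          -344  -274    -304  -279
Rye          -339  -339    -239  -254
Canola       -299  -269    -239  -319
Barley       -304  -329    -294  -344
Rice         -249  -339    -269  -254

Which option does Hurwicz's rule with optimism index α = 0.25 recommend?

Canola

Soy: 0.25·(-274) + 0.75·(-344) = -326.5
Rye: 0.25·(-239) + 0.75·(-339) = -314
Canola: 0.25·(-239) + 0.75·(-319) = -299
Barley: 0.25·(-294) + 0.75·(-344) = -331.5
Rice: 0.25·(-249) + 0.75·(-339) = -316.5
Highest Hurwicz score = -299 → Canola.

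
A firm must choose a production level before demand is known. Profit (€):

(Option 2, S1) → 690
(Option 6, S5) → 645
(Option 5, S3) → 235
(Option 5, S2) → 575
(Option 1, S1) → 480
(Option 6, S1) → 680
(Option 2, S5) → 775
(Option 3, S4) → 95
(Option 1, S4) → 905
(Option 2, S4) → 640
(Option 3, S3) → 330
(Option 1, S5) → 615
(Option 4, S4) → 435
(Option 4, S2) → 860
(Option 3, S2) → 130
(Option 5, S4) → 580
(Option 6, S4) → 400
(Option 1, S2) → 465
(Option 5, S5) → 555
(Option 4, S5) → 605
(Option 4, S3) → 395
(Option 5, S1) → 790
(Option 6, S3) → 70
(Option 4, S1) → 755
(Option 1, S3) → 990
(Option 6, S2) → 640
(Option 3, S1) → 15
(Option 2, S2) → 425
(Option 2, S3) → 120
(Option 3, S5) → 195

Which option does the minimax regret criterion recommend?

Column bests: S1=790, S2=860, S3=990, S4=905, S5=775.
Option 1 regrets: 310, 395, 0, 0, 160 → max 395
Option 2 regrets: 100, 435, 870, 265, 0 → max 870
Option 3 regrets: 775, 730, 660, 810, 580 → max 810
Option 4 regrets: 35, 0, 595, 470, 170 → max 595
Option 5 regrets: 0, 285, 755, 325, 220 → max 755
Option 6 regrets: 110, 220, 920, 505, 130 → max 920
Smallest max regret = 395 → Option 1.

Option 1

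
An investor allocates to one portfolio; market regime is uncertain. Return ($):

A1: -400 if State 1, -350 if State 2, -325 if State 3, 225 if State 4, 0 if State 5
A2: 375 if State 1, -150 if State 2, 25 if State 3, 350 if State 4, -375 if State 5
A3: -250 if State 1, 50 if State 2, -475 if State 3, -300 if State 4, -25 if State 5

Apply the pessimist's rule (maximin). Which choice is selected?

A2

Row minima: A1=-400, A2=-375, A3=-475
Best worst-case = -375 → A2.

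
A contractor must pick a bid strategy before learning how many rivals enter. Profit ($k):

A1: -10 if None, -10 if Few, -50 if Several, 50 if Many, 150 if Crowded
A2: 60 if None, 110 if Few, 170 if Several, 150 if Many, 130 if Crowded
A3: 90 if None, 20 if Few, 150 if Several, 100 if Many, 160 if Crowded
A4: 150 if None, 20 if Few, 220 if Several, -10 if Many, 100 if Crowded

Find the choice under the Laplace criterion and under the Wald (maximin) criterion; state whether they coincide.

Row averages: A1=26, A2=124, A3=104, A4=96
Highest average = 124 → A2.
Row minima: A1=-50, A2=60, A3=20, A4=-10
Best worst-case = 60 → A2.

laplace → A2; maximin → A2 (agree)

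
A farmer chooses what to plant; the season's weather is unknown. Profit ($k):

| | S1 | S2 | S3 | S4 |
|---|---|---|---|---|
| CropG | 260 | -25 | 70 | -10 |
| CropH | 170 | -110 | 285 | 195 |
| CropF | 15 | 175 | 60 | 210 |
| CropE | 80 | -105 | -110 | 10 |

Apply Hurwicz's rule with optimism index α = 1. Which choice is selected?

CropG: 1·260 + 0·(-25) = 260
CropH: 1·285 + 0·(-110) = 285
CropF: 1·210 + 0·15 = 210
CropE: 1·80 + 0·(-110) = 80
Highest Hurwicz score = 285 → CropH.

CropH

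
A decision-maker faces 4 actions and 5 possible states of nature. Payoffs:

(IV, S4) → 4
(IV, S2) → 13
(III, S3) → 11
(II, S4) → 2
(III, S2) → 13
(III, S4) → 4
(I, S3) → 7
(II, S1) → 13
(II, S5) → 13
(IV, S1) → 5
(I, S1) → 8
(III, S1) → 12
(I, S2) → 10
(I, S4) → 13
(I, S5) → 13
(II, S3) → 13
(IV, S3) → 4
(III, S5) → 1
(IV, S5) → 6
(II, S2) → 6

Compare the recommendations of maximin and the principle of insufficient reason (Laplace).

maximin → I; laplace → I (agree)

Row minima: I=7, II=2, III=1, IV=4
Best worst-case = 7 → I.
Row averages: I=10.2, II=9.4, III=8.2, IV=6.4
Highest average = 10.2 → I.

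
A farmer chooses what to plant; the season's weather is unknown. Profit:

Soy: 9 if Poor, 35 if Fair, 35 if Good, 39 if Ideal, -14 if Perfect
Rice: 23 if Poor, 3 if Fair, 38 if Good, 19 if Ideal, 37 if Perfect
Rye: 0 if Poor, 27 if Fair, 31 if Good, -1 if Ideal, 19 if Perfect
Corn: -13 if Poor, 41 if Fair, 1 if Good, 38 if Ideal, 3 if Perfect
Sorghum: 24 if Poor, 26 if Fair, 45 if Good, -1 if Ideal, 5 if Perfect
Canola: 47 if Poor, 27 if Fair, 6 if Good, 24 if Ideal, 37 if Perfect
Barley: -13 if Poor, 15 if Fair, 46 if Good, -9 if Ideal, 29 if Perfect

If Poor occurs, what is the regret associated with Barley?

Best payoff under Poor is 47.
Regret = 47 − (-13) = 60.

60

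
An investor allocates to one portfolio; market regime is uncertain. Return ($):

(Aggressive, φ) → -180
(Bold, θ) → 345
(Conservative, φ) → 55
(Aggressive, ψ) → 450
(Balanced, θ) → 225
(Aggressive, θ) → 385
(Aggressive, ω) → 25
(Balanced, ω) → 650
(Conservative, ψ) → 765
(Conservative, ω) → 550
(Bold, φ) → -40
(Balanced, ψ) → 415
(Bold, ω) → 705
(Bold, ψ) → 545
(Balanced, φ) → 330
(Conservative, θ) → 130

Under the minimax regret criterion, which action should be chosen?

Column bests: θ=385, φ=330, ψ=765, ω=705.
Conservative regrets: 255, 275, 0, 155 → max 275
Balanced regrets: 160, 0, 350, 55 → max 350
Aggressive regrets: 0, 510, 315, 680 → max 680
Bold regrets: 40, 370, 220, 0 → max 370
Smallest max regret = 275 → Conservative.

Conservative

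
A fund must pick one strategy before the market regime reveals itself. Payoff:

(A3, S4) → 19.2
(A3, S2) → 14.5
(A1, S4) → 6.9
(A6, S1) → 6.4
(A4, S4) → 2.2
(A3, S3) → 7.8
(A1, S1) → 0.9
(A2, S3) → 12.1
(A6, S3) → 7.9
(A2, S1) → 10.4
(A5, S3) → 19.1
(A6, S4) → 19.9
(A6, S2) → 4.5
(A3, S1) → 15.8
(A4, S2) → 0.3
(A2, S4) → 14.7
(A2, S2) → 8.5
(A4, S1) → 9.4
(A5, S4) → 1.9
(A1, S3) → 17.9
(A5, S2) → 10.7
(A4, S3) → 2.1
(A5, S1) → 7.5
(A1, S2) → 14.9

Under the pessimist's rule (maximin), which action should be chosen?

A2

Row minima: A1=0.9, A2=8.5, A3=7.8, A4=0.3, A5=1.9, A6=4.5
Best worst-case = 8.5 → A2.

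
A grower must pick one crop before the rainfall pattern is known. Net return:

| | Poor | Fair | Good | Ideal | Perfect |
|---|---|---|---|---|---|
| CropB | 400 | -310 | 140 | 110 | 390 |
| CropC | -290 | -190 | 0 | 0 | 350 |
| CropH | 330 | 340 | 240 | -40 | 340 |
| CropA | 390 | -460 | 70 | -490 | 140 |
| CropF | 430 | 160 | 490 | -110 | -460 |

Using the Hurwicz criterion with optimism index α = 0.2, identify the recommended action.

CropB: 0.2·400 + 0.8·(-310) = -168
CropC: 0.2·350 + 0.8·(-290) = -162
CropH: 0.2·340 + 0.8·(-40) = 36
CropA: 0.2·390 + 0.8·(-490) = -314
CropF: 0.2·490 + 0.8·(-460) = -270
Highest Hurwicz score = 36 → CropH.

CropH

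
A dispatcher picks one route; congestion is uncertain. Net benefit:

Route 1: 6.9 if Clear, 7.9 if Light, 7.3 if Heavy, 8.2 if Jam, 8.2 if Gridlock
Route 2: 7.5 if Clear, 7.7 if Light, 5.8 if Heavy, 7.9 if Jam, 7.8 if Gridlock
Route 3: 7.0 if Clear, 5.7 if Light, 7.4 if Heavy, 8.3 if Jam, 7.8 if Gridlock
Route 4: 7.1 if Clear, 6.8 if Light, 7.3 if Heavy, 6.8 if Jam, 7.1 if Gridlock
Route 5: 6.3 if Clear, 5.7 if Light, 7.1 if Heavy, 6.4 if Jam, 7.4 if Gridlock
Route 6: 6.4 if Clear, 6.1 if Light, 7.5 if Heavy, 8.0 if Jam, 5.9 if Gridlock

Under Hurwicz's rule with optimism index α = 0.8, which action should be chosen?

Route 1: 0.8·8.2 + 0.2·6.9 = 7.94
Route 2: 0.8·7.9 + 0.2·5.8 = 7.48
Route 3: 0.8·8.3 + 0.2·5.7 = 7.78
Route 4: 0.8·7.3 + 0.2·6.8 = 7.2
Route 5: 0.8·7.4 + 0.2·5.7 = 7.06
Route 6: 0.8·8.0 + 0.2·5.9 = 7.58
Highest Hurwicz score = 7.94 → Route 1.

Route 1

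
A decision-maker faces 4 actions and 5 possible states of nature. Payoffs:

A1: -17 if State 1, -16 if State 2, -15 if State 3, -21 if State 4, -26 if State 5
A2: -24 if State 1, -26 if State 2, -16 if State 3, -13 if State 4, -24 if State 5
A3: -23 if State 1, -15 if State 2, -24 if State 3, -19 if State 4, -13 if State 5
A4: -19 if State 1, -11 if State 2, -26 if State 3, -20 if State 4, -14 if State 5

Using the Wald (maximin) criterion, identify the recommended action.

A3

Row minima: A1=-26, A2=-26, A3=-24, A4=-26
Best worst-case = -24 → A3.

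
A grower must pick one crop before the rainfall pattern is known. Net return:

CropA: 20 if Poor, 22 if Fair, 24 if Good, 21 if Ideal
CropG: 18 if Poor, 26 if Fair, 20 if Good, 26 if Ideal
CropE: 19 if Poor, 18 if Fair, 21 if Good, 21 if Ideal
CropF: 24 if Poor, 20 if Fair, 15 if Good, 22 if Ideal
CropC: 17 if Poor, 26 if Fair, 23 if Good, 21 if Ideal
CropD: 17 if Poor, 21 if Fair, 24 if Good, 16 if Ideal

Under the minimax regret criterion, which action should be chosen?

Column bests: Poor=24, Fair=26, Good=24, Ideal=26.
CropA regrets: 4, 4, 0, 5 → max 5
CropG regrets: 6, 0, 4, 0 → max 6
CropE regrets: 5, 8, 3, 5 → max 8
CropF regrets: 0, 6, 9, 4 → max 9
CropC regrets: 7, 0, 1, 5 → max 7
CropD regrets: 7, 5, 0, 10 → max 10
Smallest max regret = 5 → CropA.

CropA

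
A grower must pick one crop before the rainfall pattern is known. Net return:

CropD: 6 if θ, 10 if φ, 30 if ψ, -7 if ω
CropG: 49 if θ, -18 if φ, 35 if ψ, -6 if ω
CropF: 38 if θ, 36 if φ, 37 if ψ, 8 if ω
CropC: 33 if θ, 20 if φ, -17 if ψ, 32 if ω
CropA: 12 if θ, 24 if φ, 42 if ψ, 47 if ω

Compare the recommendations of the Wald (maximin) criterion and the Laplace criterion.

maximin → CropA; laplace → CropA (agree)

Row minima: CropD=-7, CropG=-18, CropF=8, CropC=-17, CropA=12
Best worst-case = 12 → CropA.
Row averages: CropD=9.75, CropG=15, CropF=29.75, CropC=17, CropA=31.25
Highest average = 31.25 → CropA.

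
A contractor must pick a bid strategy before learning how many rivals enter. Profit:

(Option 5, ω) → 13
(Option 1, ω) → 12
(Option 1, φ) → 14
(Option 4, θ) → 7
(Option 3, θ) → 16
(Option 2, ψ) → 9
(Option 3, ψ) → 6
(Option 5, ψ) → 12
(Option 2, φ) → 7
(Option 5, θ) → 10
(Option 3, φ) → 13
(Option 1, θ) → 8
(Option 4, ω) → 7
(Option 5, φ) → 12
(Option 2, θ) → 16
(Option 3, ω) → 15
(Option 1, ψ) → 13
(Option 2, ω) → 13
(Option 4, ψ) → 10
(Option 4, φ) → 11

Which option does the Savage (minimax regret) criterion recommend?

Option 5

Column bests: θ=16, φ=14, ψ=13, ω=15.
Option 1 regrets: 8, 0, 0, 3 → max 8
Option 2 regrets: 0, 7, 4, 2 → max 7
Option 3 regrets: 0, 1, 7, 0 → max 7
Option 4 regrets: 9, 3, 3, 8 → max 9
Option 5 regrets: 6, 2, 1, 2 → max 6
Smallest max regret = 6 → Option 5.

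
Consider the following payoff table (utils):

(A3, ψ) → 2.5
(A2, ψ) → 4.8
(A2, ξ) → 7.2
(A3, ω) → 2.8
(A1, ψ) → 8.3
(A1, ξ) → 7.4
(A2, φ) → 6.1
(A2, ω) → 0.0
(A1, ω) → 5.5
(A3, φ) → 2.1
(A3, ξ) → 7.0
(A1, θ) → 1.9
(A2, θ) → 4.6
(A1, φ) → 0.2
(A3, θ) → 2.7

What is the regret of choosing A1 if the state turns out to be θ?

2.7

Best payoff under θ is 4.6.
Regret = 4.6 − 1.9 = 2.7.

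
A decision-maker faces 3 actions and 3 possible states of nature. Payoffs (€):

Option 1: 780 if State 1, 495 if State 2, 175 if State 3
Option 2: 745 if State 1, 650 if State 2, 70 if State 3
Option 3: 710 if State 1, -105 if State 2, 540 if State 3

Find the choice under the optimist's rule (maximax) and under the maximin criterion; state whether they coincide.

maximax → Option 1; maximin → Option 1 (agree)

Row maxima: Option 1=780, Option 2=745, Option 3=710
Best best-case = 780 → Option 1.
Row minima: Option 1=175, Option 2=70, Option 3=-105
Best worst-case = 175 → Option 1.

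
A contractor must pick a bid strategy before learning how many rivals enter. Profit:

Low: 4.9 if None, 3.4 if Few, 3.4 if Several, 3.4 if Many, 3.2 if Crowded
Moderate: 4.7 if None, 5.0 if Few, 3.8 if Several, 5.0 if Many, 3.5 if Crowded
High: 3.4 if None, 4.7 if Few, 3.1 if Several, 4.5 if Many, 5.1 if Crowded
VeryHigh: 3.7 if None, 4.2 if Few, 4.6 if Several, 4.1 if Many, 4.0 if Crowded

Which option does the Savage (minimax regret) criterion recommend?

VeryHigh

Column bests: None=4.9, Few=5.0, Several=4.6, Many=5.0, Crowded=5.1.
Low regrets: 0.0, 1.6, 1.2, 1.6, 1.9 → max 1.9
Moderate regrets: 0.2, 0.0, 0.8, 0.0, 1.6 → max 1.6
High regrets: 1.5, 0.3, 1.5, 0.5, 0.0 → max 1.5
VeryHigh regrets: 1.2, 0.8, 0.0, 0.9, 1.1 → max 1.2
Smallest max regret = 1.2 → VeryHigh.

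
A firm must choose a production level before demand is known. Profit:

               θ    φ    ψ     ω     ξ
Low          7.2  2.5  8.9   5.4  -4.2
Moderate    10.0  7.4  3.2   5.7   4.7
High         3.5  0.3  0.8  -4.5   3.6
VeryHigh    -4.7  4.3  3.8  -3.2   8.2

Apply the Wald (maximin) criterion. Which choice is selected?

Moderate

Row minima: Low=-4.2, Moderate=3.2, High=-4.5, VeryHigh=-4.7
Best worst-case = 3.2 → Moderate.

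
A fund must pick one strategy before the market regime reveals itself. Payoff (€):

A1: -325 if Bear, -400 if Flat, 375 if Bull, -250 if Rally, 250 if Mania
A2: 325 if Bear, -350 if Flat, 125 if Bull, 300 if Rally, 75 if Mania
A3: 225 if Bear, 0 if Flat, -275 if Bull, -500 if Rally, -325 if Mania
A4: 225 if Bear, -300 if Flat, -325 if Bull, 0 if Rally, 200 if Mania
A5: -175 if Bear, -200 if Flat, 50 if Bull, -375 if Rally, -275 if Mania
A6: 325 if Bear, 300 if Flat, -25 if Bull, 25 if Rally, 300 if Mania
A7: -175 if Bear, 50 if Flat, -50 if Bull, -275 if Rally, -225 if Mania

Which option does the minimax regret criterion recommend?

Column bests: Bear=325, Flat=300, Bull=375, Rally=300, Mania=300.
A1 regrets: 650, 700, 0, 550, 50 → max 700
A2 regrets: 0, 650, 250, 0, 225 → max 650
A3 regrets: 100, 300, 650, 800, 625 → max 800
A4 regrets: 100, 600, 700, 300, 100 → max 700
A5 regrets: 500, 500, 325, 675, 575 → max 675
A6 regrets: 0, 0, 400, 275, 0 → max 400
A7 regrets: 500, 250, 425, 575, 525 → max 575
Smallest max regret = 400 → A6.

A6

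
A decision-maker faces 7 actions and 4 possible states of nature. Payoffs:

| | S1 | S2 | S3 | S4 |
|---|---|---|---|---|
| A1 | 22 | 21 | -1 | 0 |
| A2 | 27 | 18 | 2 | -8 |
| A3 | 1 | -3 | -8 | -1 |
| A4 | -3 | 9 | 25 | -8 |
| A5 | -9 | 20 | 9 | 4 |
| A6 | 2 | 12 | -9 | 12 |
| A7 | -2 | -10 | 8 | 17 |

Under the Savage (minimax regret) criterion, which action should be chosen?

A2

Column bests: S1=27, S2=21, S3=25, S4=17.
A1 regrets: 5, 0, 26, 17 → max 26
A2 regrets: 0, 3, 23, 25 → max 25
A3 regrets: 26, 24, 33, 18 → max 33
A4 regrets: 30, 12, 0, 25 → max 30
A5 regrets: 36, 1, 16, 13 → max 36
A6 regrets: 25, 9, 34, 5 → max 34
A7 regrets: 29, 31, 17, 0 → max 31
Smallest max regret = 25 → A2.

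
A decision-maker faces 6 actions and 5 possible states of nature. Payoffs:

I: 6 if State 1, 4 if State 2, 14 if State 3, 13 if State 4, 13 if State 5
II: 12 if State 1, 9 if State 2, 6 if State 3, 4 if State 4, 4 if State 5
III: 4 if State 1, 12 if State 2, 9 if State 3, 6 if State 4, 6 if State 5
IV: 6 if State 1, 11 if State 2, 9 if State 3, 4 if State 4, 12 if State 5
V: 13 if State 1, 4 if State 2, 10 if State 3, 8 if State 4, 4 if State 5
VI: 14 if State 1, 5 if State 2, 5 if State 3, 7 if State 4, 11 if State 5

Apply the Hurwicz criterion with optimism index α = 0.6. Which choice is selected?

VI

I: 0.6·14 + 0.4·4 = 10
II: 0.6·12 + 0.4·4 = 8.8
III: 0.6·12 + 0.4·4 = 8.8
IV: 0.6·12 + 0.4·4 = 8.8
V: 0.6·13 + 0.4·4 = 9.4
VI: 0.6·14 + 0.4·5 = 10.4
Highest Hurwicz score = 10.4 → VI.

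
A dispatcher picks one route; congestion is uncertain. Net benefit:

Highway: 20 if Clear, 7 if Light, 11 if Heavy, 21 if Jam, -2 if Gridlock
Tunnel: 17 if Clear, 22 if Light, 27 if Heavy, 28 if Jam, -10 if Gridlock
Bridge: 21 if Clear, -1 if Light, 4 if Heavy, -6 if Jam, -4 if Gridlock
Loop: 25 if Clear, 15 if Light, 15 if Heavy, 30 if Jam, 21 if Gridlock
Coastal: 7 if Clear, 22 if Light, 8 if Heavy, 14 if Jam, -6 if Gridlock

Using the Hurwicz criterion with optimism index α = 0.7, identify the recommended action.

Loop

Highway: 0.7·21 + 0.3·(-2) = 14.1
Tunnel: 0.7·28 + 0.3·(-10) = 16.6
Bridge: 0.7·21 + 0.3·(-6) = 12.9
Loop: 0.7·30 + 0.3·15 = 25.5
Coastal: 0.7·22 + 0.3·(-6) = 13.6
Highest Hurwicz score = 25.5 → Loop.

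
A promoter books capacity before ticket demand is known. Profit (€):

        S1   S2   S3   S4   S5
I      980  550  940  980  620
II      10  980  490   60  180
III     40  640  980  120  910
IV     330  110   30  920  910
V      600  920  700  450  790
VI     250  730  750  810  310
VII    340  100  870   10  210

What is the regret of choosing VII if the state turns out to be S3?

110

Best payoff under S3 is 980.
Regret = 980 − 870 = 110.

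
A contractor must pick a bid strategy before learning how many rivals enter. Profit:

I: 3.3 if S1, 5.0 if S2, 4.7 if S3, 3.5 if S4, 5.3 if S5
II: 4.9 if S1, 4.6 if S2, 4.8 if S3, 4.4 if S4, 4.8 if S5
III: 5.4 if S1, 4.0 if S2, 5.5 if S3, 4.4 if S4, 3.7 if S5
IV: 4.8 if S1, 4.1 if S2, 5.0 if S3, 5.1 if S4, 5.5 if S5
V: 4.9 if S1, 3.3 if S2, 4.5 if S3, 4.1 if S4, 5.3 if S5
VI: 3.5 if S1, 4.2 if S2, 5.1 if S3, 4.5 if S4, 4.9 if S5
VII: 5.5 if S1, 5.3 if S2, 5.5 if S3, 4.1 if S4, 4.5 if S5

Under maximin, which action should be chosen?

Row minima: I=3.3, II=4.4, III=3.7, IV=4.1, V=3.3, VI=3.5, VII=4.1
Best worst-case = 4.4 → II.

II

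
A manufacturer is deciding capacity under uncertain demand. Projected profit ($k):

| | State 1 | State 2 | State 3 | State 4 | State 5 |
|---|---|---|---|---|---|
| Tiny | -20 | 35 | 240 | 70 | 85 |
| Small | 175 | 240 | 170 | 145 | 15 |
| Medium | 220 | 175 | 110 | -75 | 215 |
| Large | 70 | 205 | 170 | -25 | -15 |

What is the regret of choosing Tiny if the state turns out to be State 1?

240

Best payoff under State 1 is 220.
Regret = 220 − (-20) = 240.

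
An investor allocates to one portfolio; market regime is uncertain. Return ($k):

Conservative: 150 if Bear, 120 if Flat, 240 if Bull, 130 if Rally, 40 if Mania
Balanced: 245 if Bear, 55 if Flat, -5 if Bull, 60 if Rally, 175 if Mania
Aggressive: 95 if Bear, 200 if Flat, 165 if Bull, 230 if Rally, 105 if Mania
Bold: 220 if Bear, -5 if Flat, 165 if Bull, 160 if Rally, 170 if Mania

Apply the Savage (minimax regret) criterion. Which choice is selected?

Column bests: Bear=245, Flat=200, Bull=240, Rally=230, Mania=175.
Conservative regrets: 95, 80, 0, 100, 135 → max 135
Balanced regrets: 0, 145, 245, 170, 0 → max 245
Aggressive regrets: 150, 0, 75, 0, 70 → max 150
Bold regrets: 25, 205, 75, 70, 5 → max 205
Smallest max regret = 135 → Conservative.

Conservative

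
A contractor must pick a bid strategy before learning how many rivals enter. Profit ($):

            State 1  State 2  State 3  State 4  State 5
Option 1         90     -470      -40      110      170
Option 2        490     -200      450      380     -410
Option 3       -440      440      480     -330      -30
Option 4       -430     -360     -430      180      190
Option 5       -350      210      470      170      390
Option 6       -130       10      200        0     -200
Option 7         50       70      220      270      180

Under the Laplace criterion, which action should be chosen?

Option 5

Row averages: Option 1=-28, Option 2=142, Option 3=24, Option 4=-170, Option 5=178, Option 6=-24, Option 7=158
Highest average = 178 → Option 5.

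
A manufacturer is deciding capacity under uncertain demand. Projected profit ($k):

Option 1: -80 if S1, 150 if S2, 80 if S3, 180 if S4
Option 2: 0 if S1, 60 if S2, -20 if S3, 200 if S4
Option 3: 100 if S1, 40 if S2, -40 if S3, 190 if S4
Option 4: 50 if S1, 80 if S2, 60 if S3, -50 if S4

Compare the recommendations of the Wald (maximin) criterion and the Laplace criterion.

maximin → Option 2; laplace → Option 1 (disagree)

Row minima: Option 1=-80, Option 2=-20, Option 3=-40, Option 4=-50
Best worst-case = -20 → Option 2.
Row averages: Option 1=82.5, Option 2=60, Option 3=72.5, Option 4=35
Highest average = 82.5 → Option 1.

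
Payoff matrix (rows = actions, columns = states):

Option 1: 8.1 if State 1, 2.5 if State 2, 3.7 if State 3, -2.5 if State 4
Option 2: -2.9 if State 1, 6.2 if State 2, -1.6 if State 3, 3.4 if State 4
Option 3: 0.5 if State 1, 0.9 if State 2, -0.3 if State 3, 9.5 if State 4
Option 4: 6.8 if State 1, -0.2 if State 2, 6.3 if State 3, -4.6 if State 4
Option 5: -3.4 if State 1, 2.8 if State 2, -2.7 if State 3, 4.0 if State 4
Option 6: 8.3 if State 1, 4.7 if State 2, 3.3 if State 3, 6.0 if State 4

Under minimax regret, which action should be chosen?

Column bests: State 1=8.3, State 2=6.2, State 3=6.3, State 4=9.5.
Option 1 regrets: 0.2, 3.7, 2.6, 12.0 → max 12.0
Option 2 regrets: 11.2, 0.0, 7.9, 6.1 → max 11.2
Option 3 regrets: 7.8, 5.3, 6.6, 0.0 → max 7.8
Option 4 regrets: 1.5, 6.4, 0.0, 14.1 → max 14.1
Option 5 regrets: 11.7, 3.4, 9.0, 5.5 → max 11.7
Option 6 regrets: 0.0, 1.5, 3.0, 3.5 → max 3.5
Smallest max regret = 3.5 → Option 6.

Option 6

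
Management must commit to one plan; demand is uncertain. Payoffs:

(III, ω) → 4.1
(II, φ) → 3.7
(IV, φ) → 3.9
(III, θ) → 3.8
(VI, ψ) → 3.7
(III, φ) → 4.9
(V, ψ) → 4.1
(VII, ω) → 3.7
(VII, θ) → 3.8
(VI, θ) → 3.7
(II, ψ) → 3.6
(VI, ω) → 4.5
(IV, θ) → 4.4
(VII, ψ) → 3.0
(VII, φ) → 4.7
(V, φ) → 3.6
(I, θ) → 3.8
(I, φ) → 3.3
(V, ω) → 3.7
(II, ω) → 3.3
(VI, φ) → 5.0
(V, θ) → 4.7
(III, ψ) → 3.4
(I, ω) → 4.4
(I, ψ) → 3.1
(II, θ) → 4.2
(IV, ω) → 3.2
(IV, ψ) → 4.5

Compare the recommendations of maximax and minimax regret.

Row maxima: I=4.4, II=4.2, III=4.9, IV=4.5, V=4.7, VI=5.0, VII=4.7
Best best-case = 5.0 → VI.
Column bests: θ=4.7, φ=5.0, ψ=4.5, ω=4.5.
I regrets: 0.9, 1.7, 1.4, 0.1 → max 1.7
II regrets: 0.5, 1.3, 0.9, 1.2 → max 1.3
III regrets: 0.9, 0.1, 1.1, 0.4 → max 1.1
IV regrets: 0.3, 1.1, 0.0, 1.3 → max 1.3
V regrets: 0.0, 1.4, 0.4, 0.8 → max 1.4
VI regrets: 1.0, 0.0, 0.8, 0.0 → max 1.0
VII regrets: 0.9, 0.3, 1.5, 0.8 → max 1.5
Smallest max regret = 1.0 → VI.

maximax → VI; minimax regret → VI (agree)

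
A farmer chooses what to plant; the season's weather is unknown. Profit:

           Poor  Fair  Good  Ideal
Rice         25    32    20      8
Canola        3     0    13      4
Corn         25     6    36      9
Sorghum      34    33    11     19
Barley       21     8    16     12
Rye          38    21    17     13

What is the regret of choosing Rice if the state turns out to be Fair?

1

Best payoff under Fair is 33.
Regret = 33 − 32 = 1.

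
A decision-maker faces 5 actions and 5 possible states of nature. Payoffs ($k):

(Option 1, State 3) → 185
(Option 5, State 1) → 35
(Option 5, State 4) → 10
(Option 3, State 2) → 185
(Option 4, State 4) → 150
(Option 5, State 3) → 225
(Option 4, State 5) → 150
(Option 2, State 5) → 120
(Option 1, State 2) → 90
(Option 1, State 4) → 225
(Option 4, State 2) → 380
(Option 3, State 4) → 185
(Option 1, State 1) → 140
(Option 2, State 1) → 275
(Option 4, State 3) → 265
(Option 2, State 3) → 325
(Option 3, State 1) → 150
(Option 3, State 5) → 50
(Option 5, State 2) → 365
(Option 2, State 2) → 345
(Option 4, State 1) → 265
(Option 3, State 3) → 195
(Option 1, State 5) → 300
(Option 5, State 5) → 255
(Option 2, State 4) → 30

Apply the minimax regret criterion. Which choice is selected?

Option 4

Column bests: State 1=275, State 2=380, State 3=325, State 4=225, State 5=300.
Option 1 regrets: 135, 290, 140, 0, 0 → max 290
Option 2 regrets: 0, 35, 0, 195, 180 → max 195
Option 3 regrets: 125, 195, 130, 40, 250 → max 250
Option 4 regrets: 10, 0, 60, 75, 150 → max 150
Option 5 regrets: 240, 15, 100, 215, 45 → max 240
Smallest max regret = 150 → Option 4.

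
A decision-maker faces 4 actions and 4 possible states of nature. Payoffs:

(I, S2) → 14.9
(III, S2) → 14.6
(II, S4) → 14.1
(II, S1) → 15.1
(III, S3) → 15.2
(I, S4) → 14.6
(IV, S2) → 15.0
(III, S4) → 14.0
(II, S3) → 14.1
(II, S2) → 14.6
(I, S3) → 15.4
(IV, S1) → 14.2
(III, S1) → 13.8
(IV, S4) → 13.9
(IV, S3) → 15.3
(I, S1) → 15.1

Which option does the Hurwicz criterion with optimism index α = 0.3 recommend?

I: 0.3·15.4 + 0.7·14.6 = 14.84
II: 0.3·15.1 + 0.7·14.1 = 14.4
III: 0.3·15.2 + 0.7·13.8 = 14.22
IV: 0.3·15.3 + 0.7·13.9 = 14.32
Highest Hurwicz score = 14.84 → I.

I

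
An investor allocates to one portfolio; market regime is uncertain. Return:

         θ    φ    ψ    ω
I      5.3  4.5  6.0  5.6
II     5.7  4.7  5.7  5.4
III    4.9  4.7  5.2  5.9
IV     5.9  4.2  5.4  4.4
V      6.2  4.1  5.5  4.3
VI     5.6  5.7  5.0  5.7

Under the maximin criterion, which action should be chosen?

VI

Row minima: I=4.5, II=4.7, III=4.7, IV=4.2, V=4.1, VI=5.0
Best worst-case = 5.0 → VI.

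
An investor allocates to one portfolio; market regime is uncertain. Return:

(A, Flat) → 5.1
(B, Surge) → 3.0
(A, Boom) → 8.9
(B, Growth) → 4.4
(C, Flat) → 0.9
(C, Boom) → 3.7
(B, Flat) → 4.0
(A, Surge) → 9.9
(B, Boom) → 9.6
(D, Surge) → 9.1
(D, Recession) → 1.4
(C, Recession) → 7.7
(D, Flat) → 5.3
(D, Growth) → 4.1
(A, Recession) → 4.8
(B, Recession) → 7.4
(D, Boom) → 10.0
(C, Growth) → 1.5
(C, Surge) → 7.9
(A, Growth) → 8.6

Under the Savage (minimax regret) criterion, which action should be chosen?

Column bests: Recession=7.7, Flat=5.3, Growth=8.6, Boom=10.0, Surge=9.9.
A regrets: 2.9, 0.2, 0.0, 1.1, 0.0 → max 2.9
B regrets: 0.3, 1.3, 4.2, 0.4, 6.9 → max 6.9
C regrets: 0.0, 4.4, 7.1, 6.3, 2.0 → max 7.1
D regrets: 6.3, 0.0, 4.5, 0.0, 0.8 → max 6.3
Smallest max regret = 2.9 → A.

A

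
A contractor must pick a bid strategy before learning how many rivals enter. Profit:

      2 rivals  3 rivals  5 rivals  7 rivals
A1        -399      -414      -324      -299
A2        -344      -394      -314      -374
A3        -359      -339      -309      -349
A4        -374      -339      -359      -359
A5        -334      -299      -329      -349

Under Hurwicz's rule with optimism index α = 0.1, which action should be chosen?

A1: 0.1·(-299) + 0.9·(-414) = -402.5
A2: 0.1·(-314) + 0.9·(-394) = -386
A3: 0.1·(-309) + 0.9·(-359) = -354
A4: 0.1·(-339) + 0.9·(-374) = -370.5
A5: 0.1·(-299) + 0.9·(-349) = -344
Highest Hurwicz score = -344 → A5.

A5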